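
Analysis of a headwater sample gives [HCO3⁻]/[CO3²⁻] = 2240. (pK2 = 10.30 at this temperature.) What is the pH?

From K2 = [H⁺][CO3²⁻]/[HCO3⁻]:  pH = pK2 − log₁₀([HCO3⁻]/[CO3²⁻])
log₁₀(2240) = +3.350
pH = 10.30 − (+3.350) = 6.95

pH = 6.95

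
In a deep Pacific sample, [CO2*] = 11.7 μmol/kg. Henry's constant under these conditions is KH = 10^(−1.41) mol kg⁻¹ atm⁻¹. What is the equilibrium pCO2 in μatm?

KH = 10^(−1.41) = 3.890×10^-2 mol kg⁻¹ atm⁻¹
pCO2 = [CO2*]/KH = 11.7×10^-6 / 3.890×10^-2 = 3.01×10^-4 atm = 301 μatm

pCO2 = 301 μatm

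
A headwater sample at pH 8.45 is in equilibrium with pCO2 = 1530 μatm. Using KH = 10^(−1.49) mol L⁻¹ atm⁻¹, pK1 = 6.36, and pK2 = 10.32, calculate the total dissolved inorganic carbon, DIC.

[CO2*] = KH · pCO2 = 10^(−1.49) × 1530×10^-6 = 4.951×10^-5 mol/L
α₀ = 1/(1 + K1/[H⁺] + K1K2/[H⁺]²) = 1/(1 + 10^+2.09 + 10^+0.22) = 0.007956
DIC = [CO2*]/α₀ = 4.951×10^-5 / 0.007956 = 6.22 mmol/L

DIC = 6.22 mmol/L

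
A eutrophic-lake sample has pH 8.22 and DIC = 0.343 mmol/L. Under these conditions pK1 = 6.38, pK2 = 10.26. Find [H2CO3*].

α₀ = 1 / (1 + K1/[H⁺] + K1K2/[H⁺]²) = 1 / (1 + 10^+1.84 + 10^-0.20)
   = 1 / (1 + 69.183 + 0.63096) = 1/70.814 = 0.01412
[CO2*] = α₀ × DIC = 0.01412 × 0.343 = 0.00484 mmol/L = 4.84 μmol/L

[CO2*] = 4.84 μmol/L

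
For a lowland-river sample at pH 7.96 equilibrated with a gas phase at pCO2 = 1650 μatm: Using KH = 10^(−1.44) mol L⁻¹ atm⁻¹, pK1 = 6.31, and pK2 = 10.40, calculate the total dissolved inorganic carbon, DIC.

DIC = 2.75 mmol/L

[CO2*] = KH · pCO2 = 10^(−1.44) × 1650×10^-6 = 5.991×10^-5 mol/L
α₀ = 1/(1 + K1/[H⁺] + K1K2/[H⁺]²) = 1/(1 + 10^+1.65 + 10^-0.79) = 0.02182
DIC = [CO2*]/α₀ = 5.991×10^-5 / 0.02182 = 2.75 mmol/L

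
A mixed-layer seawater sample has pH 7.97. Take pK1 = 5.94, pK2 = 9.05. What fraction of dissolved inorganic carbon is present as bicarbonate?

α₁ = 1 / (1 + [H⁺]/K1 + K2/[H⁺]) = 1 / (1 + 10^-2.03 + 10^-1.08)
   = 1 / (1 + 0.0093325 + 0.083176) = 1/1.0925 = 0.9153

α₁ = 0.915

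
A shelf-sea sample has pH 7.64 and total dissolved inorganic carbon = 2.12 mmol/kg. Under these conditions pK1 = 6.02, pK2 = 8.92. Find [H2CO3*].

α₀ = 1 / (1 + K1/[H⁺] + K1K2/[H⁺]²) = 1 / (1 + 10^+1.62 + 10^+0.34)
   = 1 / (1 + 41.687 + 2.1878) = 1/44.875 = 0.02228
[CO2*] = α₀ × DIC = 0.02228 × 2.12 = 0.0472 mmol/kg

[CO2*] = 0.0472 mmol/kg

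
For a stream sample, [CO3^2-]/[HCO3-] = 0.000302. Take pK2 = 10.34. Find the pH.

From K2 = [H⁺][CO3^2-]/[HCO3-]:  pH = pK2 + log₁₀([CO3^2-]/[HCO3-])
log₁₀(0.000302) = -3.520
pH = 10.34 + (-3.520) = 6.82

pH = 6.82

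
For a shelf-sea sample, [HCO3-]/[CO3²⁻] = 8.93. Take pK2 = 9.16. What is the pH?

pH = 8.21

From K2 = [H⁺][CO3²⁻]/[HCO3-]:  pH = pK2 − log₁₀([HCO3-]/[CO3²⁻])
log₁₀(8.93) = +0.951
pH = 9.16 − (+0.951) = 8.21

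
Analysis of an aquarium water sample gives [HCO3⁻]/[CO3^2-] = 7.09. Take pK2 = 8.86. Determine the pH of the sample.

From K2 = [H⁺][CO3^2-]/[HCO3⁻]:  pH = pK2 − log₁₀([HCO3⁻]/[CO3^2-])
log₁₀(7.09) = +0.851
pH = 8.86 − (+0.851) = 8.01

pH = 8.01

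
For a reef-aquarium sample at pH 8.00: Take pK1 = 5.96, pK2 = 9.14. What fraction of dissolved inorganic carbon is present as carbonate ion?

α₂ = 1 / (1 + [H⁺]/K2 + [H⁺]²/(K1K2)) = 1 / (1 + 10^+1.14 + 10^-0.90)
   = 1 / (1 + 13.804 + 0.12589) = 1/14.930 = 0.06698

α₂ = 0.0670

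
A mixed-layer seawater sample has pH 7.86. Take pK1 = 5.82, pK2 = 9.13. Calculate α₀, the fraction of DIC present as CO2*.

α₀ = 1 / (1 + K1/[H⁺] + K1K2/[H⁺]²) = 1 / (1 + 10^+2.04 + 10^+0.77)
   = 1 / (1 + 109.65 + 5.8884) = 1/116.54 = 0.008581

α₀ = 0.00858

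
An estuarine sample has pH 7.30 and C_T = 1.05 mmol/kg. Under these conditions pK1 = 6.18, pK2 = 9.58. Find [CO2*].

[CO2*] = 0.0737 mmol/kg

α₀ = 1 / (1 + K1/[H⁺] + K1K2/[H⁺]²) = 1 / (1 + 10^+1.12 + 10^-1.16)
   = 1 / (1 + 13.183 + 0.069183) = 1/14.252 = 0.07017
[CO2*] = α₀ × DIC = 0.07017 × 1.05 = 0.0737 mmol/kg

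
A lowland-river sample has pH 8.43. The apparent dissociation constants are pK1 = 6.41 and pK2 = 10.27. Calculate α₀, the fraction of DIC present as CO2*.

α₀ = 1 / (1 + K1/[H⁺] + K1K2/[H⁺]²) = 1 / (1 + 10^+2.02 + 10^+0.18)
   = 1 / (1 + 104.71 + 1.5136) = 1/107.23 = 0.009326

α₀ = 0.00933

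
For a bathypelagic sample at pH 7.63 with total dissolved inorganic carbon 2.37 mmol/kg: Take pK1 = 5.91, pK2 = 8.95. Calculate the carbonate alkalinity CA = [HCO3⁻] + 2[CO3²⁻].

CA = [HCO3⁻] + 2[CO3²⁻] = (α₁ + 2α₂)·DIC
At pH 7.63: [H⁺]/K1 = 10^-1.72 = 0.019055, K2/[H⁺] = 10^-1.32 = 0.047863
α₁ = 1/(1 + 0.019055 + 0.047863) = 1/1.0669 = 0.9373; α₂ = α₁·K2/[H⁺] = 0.04486
α₁ + 2α₂ = 1.0270
CA = 1.0270 × 2.37 = 2.43 mmol/kg

CA = 2.43 mmol/kg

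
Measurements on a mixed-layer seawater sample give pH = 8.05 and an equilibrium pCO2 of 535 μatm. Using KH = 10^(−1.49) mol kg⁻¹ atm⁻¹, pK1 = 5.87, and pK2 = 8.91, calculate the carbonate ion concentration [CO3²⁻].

[CO3²⁻] = 0.362 mmol/kg

[CO2*] = KH · pCO2 = 10^(−1.49) × 535×10^-6 = 1.731×10^-5 mol/kg
α₀ = 1/(1 + K1/[H⁺] + K1K2/[H⁺]²) = 1/(1 + 10^+2.18 + 10^+1.32) = 0.005772
DIC = [CO2*]/α₀ = 1.731×10^-5 / 0.005772 = 2.999 mmol/kg
[CO3²⁻] = α₂·DIC; α₂ = 0.1206, so [CO3²⁻] = 0.1206 × 2.999 = 0.362 mmol/kg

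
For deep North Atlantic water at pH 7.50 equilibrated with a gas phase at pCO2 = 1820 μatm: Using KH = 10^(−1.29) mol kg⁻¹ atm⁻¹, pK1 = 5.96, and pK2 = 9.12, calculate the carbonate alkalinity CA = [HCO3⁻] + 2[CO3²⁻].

CA = 3.39 mmol/kg

[CO2*] = KH · pCO2 = 10^(−1.29) × 1820×10^-6 = 9.334×10^-5 mol/kg
α₀ = 1/(1 + K1/[H⁺] + K1K2/[H⁺]²) = 1/(1 + 10^+1.54 + 10^-0.08) = 0.02739
DIC = [CO2*]/α₀ = 9.334×10^-5 / 0.02739 = 3.407 mmol/kg
CA = (α₁ + 2α₂)·DIC = (0.9498 + 2×0.02278) × 3.407 = 3.39 mmol/kg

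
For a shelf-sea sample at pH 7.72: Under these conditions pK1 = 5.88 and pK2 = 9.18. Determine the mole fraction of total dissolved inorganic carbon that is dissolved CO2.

α₀ = 1 / (1 + K1/[H⁺] + K1K2/[H⁺]²) = 1 / (1 + 10^+1.84 + 10^+0.38)
   = 1 / (1 + 69.183 + 2.3988) = 1/72.582 = 0.01378

α₀ = 0.0138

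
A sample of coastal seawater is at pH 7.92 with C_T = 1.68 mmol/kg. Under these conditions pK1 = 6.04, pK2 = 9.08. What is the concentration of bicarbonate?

α₁ = 1 / (1 + [H⁺]/K1 + K2/[H⁺]) = 1 / (1 + 10^-1.88 + 10^-1.16)
   = 1 / (1 + 0.013183 + 0.069183) = 1/1.0824 = 0.9239
[HCO3⁻] = α₁ × DIC = 0.9239 × 1.68 = 1.55 mmol/kg

[HCO3⁻] = 1.55 mmol/kg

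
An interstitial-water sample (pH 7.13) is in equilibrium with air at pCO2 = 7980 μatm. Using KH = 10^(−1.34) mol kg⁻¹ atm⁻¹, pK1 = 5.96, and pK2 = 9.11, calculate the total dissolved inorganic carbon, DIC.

DIC = 5.82 mmol/kg

[CO2*] = KH · pCO2 = 10^(−1.34) × 7980×10^-6 = 3.648×10^-4 mol/kg
α₀ = 1/(1 + K1/[H⁺] + K1K2/[H⁺]²) = 1/(1 + 10^+1.17 + 10^-0.81) = 0.06271
DIC = [CO2*]/α₀ = 3.648×10^-4 / 0.06271 = 5.82 mmol/kg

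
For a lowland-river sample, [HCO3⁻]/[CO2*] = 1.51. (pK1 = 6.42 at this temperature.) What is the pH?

pH = 6.60

From K1 = [H⁺][HCO3⁻]/[CO2*]:  pH = pK1 + log₁₀([HCO3⁻]/[CO2*])
log₁₀(1.51) = +0.179
pH = 6.42 + (+0.179) = 6.60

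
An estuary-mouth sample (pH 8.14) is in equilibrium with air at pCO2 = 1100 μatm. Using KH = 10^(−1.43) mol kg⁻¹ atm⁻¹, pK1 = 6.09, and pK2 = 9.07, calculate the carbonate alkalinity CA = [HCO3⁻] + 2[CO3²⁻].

CA = 5.66 mmol/kg

[CO2*] = KH · pCO2 = 10^(−1.43) × 1100×10^-6 = 4.087×10^-5 mol/kg
α₀ = 1/(1 + K1/[H⁺] + K1K2/[H⁺]²) = 1/(1 + 10^+2.05 + 10^+1.12) = 0.007912
DIC = [CO2*]/α₀ = 4.087×10^-5 / 0.007912 = 5.165 mmol/kg
CA = (α₁ + 2α₂)·DIC = (0.8878 + 2×0.1043) × 5.165 = 5.66 mmol/kg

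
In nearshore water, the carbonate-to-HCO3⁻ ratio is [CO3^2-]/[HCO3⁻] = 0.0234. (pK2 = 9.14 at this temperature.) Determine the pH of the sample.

From K2 = [H⁺][CO3^2-]/[HCO3⁻]:  pH = pK2 + log₁₀([CO3^2-]/[HCO3⁻])
log₁₀(0.0234) = -1.631
pH = 9.14 + (-1.631) = 7.51

pH = 7.51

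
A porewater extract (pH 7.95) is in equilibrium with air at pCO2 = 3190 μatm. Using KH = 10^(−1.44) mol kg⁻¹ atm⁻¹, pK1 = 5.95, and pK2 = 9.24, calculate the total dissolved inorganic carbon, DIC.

DIC = 12.3 mmol/kg

[CO2*] = KH · pCO2 = 10^(−1.44) × 3190×10^-6 = 1.158×10^-4 mol/kg
α₀ = 1/(1 + K1/[H⁺] + K1K2/[H⁺]²) = 1/(1 + 10^+2.00 + 10^+0.71) = 0.009423
DIC = [CO2*]/α₀ = 1.158×10^-4 / 0.009423 = 12.3 mmol/kg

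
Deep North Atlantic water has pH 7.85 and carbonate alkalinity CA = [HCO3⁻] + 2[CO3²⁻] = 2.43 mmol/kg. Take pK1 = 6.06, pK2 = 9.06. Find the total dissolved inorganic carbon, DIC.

DIC = 2.33 mmol/kg

CA = [HCO3⁻] + 2[CO3²⁻] = (α₁ + 2α₂)·DIC
At pH 7.85: [H⁺]/K1 = 10^-1.79 = 0.016218, K2/[H⁺] = 10^-1.21 = 0.061660
α₁ = 1/(1 + 0.016218 + 0.061660) = 1/1.0779 = 0.9277; α₂ = α₁·K2/[H⁺] = 0.05720
α₁ + 2α₂ = 1.0422
DIC = CA / (α₁ + 2α₂) = 2.43 / 1.0422 = 2.33 mmol/kg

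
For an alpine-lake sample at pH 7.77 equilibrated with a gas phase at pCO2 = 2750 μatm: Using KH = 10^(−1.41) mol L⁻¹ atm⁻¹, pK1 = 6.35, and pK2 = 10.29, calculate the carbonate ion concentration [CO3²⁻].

[CO2*] = KH · pCO2 = 10^(−1.41) × 2750×10^-6 = 1.070×10^-4 mol/L
α₀ = 1/(1 + K1/[H⁺] + K1K2/[H⁺]²) = 1/(1 + 10^+1.42 + 10^-1.10) = 0.03652
DIC = [CO2*]/α₀ = 1.070×10^-4 / 0.03652 = 2.930 mmol/L
[CO3²⁻] = α₂·DIC; α₂ = 0.002901, so [CO3²⁻] = 0.002901 × 2.930 = 0.00850 mmol/L = 8.50 μmol/L

[CO3²⁻] = 8.50 μmol/L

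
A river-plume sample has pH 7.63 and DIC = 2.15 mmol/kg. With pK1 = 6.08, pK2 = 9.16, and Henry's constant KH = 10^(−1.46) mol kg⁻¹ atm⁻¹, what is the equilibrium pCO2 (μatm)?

pCO2 = 1650 μatm

α₀ = 1 / (1 + K1/[H⁺] + K1K2/[H⁺]²) = 1 / (1 + 10^+1.55 + 10^+0.02)
   = 1 / (1 + 35.481 + 1.0471) = 1/37.528 = 0.02665
[CO2*] = α₀ × DIC = 0.02665 × 2.15 = 0.05729 mmol/kg
pCO2 = [CO2*]/KH = 5.729×10^-5 / 3.467×10^-2 = 1650 μatm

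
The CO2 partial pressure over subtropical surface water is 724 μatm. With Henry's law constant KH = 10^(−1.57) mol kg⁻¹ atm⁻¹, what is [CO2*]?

KH = 10^(−1.57) = 2.692×10^-2 mol kg⁻¹ atm⁻¹
[CO2*] = KH · pCO2 = 2.692×10^-2 × 724×10^-6 atm = 1.95×10^-5 mol/kg

[CO2*] = 19.5 μmol/kg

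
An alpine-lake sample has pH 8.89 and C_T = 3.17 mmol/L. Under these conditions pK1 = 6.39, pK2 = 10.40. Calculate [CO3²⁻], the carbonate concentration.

[CO3²⁻] = 0.0947 mmol/L

α₂ = 1 / (1 + [H⁺]/K2 + [H⁺]²/(K1K2)) = 1 / (1 + 10^+1.51 + 10^-0.99)
   = 1 / (1 + 32.359 + 0.10233) = 1/33.462 = 0.02988
[CO3²⁻] = α₂ × DIC = 0.02988 × 3.17 = 0.0947 mmol/L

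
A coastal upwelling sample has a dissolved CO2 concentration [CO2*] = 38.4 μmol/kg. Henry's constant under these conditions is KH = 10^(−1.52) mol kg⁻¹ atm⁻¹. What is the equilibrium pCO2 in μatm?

pCO2 = 1270 μatm

KH = 10^(−1.52) = 3.020×10^-2 mol kg⁻¹ atm⁻¹
pCO2 = [CO2*]/KH = 38.4×10^-6 / 3.020×10^-2 = 1.27×10^-3 atm = 1270 μatm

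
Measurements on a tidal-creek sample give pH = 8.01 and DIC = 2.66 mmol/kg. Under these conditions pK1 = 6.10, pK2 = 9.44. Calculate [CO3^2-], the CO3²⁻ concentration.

α₂ = 1 / (1 + [H⁺]/K2 + [H⁺]²/(K1K2)) = 1 / (1 + 10^+1.43 + 10^-0.48)
   = 1 / (1 + 26.915 + 0.33113) = 1/28.246 = 0.03540
[CO3²⁻] = α₂ × DIC = 0.03540 × 2.66 = 0.0942 mmol/kg

[CO3²⁻] = 0.0942 mmol/kg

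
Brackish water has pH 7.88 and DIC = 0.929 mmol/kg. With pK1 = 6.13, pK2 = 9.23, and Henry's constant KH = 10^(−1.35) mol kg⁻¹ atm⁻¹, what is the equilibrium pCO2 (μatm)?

pCO2 = 348 μatm

α₀ = 1 / (1 + K1/[H⁺] + K1K2/[H⁺]²) = 1 / (1 + 10^+1.75 + 10^+0.40)
   = 1 / (1 + 56.234 + 2.5119) = 1/59.746 = 0.01674
[CO2*] = α₀ × DIC = 0.01674 × 0.929 = 0.01555 mmol/kg = 15.55 μmol/kg
pCO2 = [CO2*]/KH = 1.555×10^-5 / 4.467×10^-2 = 348 μatm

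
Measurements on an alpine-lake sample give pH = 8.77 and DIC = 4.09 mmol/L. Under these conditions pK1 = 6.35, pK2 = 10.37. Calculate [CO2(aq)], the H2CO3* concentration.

[CO2*] = 15.1 μmol/L

α₀ = 1 / (1 + K1/[H⁺] + K1K2/[H⁺]²) = 1 / (1 + 10^+2.42 + 10^+0.82)
   = 1 / (1 + 263.03 + 6.6069) = 1/270.63 = 0.003695
[CO2*] = α₀ × DIC = 0.003695 × 4.09 = 0.0151 mmol/L = 15.1 μmol/L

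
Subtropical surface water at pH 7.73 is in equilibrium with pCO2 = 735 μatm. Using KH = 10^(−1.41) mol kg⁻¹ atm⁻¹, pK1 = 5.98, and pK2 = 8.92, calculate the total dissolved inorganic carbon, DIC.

DIC = 1.74 mmol/kg

[CO2*] = KH · pCO2 = 10^(−1.41) × 735×10^-6 = 2.859×10^-5 mol/kg
α₀ = 1/(1 + K1/[H⁺] + K1K2/[H⁺]²) = 1/(1 + 10^+1.75 + 10^+0.56) = 0.01643
DIC = [CO2*]/α₀ = 2.859×10^-5 / 0.01643 = 1.74 mmol/kg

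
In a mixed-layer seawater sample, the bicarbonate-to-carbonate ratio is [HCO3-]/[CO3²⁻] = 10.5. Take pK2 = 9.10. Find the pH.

pH = 8.08

From K2 = [H⁺][CO3²⁻]/[HCO3-]:  pH = pK2 − log₁₀([HCO3-]/[CO3²⁻])
log₁₀(10.5) = +1.021
pH = 9.10 − (+1.021) = 8.08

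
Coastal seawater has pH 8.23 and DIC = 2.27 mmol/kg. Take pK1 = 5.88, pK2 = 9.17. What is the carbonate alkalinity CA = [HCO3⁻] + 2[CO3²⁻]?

CA = [HCO3⁻] + 2[CO3²⁻] = (α₁ + 2α₂)·DIC
At pH 8.23: [H⁺]/K1 = 10^-2.35 = 0.0044668, K2/[H⁺] = 10^-0.94 = 0.11482
α₁ = 1/(1 + 0.0044668 + 0.11482) = 1/1.1193 = 0.8934; α₂ = α₁·K2/[H⁺] = 0.1026
α₁ + 2α₂ = 1.0986
CA = 1.0986 × 2.27 = 2.49 mmol/kg

CA = 2.49 mmol/kg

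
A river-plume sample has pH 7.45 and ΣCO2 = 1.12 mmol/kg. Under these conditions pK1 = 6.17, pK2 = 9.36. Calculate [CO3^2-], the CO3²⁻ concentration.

[CO3²⁻] = 12.9 μmol/kg

α₂ = 1 / (1 + [H⁺]/K2 + [H⁺]²/(K1K2)) = 1 / (1 + 10^+1.91 + 10^+0.63)
   = 1 / (1 + 81.283 + 4.2658) = 1/86.549 = 0.01155
[CO3²⁻] = α₂ × DIC = 0.01155 × 1.12 = 0.0129 mmol/kg = 12.9 μmol/kg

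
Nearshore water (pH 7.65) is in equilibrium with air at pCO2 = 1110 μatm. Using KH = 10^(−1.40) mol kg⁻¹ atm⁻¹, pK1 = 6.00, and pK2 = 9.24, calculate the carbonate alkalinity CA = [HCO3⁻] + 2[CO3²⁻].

[CO2*] = KH · pCO2 = 10^(−1.40) × 1110×10^-6 = 4.419×10^-5 mol/kg
α₀ = 1/(1 + K1/[H⁺] + K1K2/[H⁺]²) = 1/(1 + 10^+1.65 + 10^+0.06) = 0.02136
DIC = [CO2*]/α₀ = 4.419×10^-5 / 0.02136 = 2.069 mmol/kg
CA = (α₁ + 2α₂)·DIC = (0.9541 + 2×0.02452) × 2.069 = 2.08 mmol/kg

CA = 2.08 mmol/kg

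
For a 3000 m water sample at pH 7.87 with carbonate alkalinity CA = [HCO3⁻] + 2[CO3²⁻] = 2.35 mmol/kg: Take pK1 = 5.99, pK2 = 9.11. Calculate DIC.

DIC = 2.26 mmol/kg

CA = [HCO3⁻] + 2[CO3²⁻] = (α₁ + 2α₂)·DIC
At pH 7.87: [H⁺]/K1 = 10^-1.88 = 0.013183, K2/[H⁺] = 10^-1.24 = 0.057544
α₁ = 1/(1 + 0.013183 + 0.057544) = 1/1.0707 = 0.9339; α₂ = α₁·K2/[H⁺] = 0.05374
α₁ + 2α₂ = 1.0414
DIC = CA / (α₁ + 2α₂) = 2.35 / 1.0414 = 2.26 mmol/kg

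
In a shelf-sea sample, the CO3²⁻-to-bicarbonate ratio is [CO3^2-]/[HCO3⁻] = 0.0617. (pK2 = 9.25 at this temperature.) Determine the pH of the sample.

pH = 8.04

From K2 = [H⁺][CO3^2-]/[HCO3⁻]:  pH = pK2 + log₁₀([CO3^2-]/[HCO3⁻])
log₁₀(0.0617) = -1.210
pH = 9.25 + (-1.210) = 8.04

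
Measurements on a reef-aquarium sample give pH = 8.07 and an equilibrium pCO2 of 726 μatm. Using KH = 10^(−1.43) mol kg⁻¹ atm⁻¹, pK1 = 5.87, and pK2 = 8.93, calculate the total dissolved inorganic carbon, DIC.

DIC = 4.89 mmol/kg

[CO2*] = KH · pCO2 = 10^(−1.43) × 726×10^-6 = 2.697×10^-5 mol/kg
α₀ = 1/(1 + K1/[H⁺] + K1K2/[H⁺]²) = 1/(1 + 10^+2.20 + 10^+1.34) = 0.005514
DIC = [CO2*]/α₀ = 2.697×10^-5 / 0.005514 = 4.89 mmol/kg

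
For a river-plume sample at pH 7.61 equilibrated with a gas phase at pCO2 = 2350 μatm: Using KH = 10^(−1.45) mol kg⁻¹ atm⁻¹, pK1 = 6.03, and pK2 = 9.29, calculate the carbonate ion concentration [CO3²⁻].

[CO3²⁻] = 0.0662 mmol/kg

[CO2*] = KH · pCO2 = 10^(−1.45) × 2350×10^-6 = 8.338×10^-5 mol/kg
α₀ = 1/(1 + K1/[H⁺] + K1K2/[H⁺]²) = 1/(1 + 10^+1.58 + 10^-0.10) = 0.02512
DIC = [CO2*]/α₀ = 8.338×10^-5 / 0.02512 = 3.320 mmol/kg
[CO3²⁻] = α₂·DIC; α₂ = 0.01995, so [CO3²⁻] = 0.01995 × 3.320 = 0.0662 mmol/kg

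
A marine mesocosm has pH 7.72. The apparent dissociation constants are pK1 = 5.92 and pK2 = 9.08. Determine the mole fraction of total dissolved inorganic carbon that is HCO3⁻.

α₁ = 1 / (1 + [H⁺]/K1 + K2/[H⁺]) = 1 / (1 + 10^-1.80 + 10^-1.36)
   = 1 / (1 + 0.015849 + 0.043652) = 1/1.0595 = 0.9438

α₁ = 0.944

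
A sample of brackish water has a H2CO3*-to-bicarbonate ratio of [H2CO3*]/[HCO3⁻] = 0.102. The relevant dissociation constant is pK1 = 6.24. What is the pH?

pH = 7.23

From K1 = [H⁺][HCO3⁻]/[H2CO3*]:  pH = pK1 − log₁₀([H2CO3*]/[HCO3⁻])
log₁₀(0.102) = -0.991
pH = 6.24 − (-0.991) = 7.23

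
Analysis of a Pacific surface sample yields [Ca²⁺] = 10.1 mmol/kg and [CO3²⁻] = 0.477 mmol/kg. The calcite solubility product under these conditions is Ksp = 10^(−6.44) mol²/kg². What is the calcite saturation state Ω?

Ω = 13.3

Ksp = 10^(−6.44) = 3.631×10^-7
Ω = [Ca²⁺][CO3²⁻]/Ksp = (10.1×10^-3)(0.477×10^-3) / 3.631×10^-7 = 13.3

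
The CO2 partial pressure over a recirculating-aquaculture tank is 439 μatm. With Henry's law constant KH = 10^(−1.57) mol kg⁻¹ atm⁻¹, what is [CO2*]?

[CO2*] = 11.8 μmol/kg

KH = 10^(−1.57) = 2.692×10^-2 mol kg⁻¹ atm⁻¹
[CO2*] = KH · pCO2 = 2.692×10^-2 × 439×10^-6 atm = 1.18×10^-5 mol/kg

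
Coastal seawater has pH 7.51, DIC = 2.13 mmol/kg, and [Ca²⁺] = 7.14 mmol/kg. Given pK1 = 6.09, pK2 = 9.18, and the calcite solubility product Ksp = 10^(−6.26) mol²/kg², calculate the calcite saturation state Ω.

α₂ = 1 / (1 + [H⁺]/K2 + [H⁺]²/(K1K2)) = 1 / (1 + 10^+1.67 + 10^+0.25)
   = 1 / (1 + 46.774 + 1.7783) = 1/49.552 = 0.02018
[CO3²⁻] = α₂ × DIC = 0.02018 × 2.13 = 0.04299 mmol/kg
Ksp = 10^(−6.26) = 5.495×10^-7
Ω = [Ca²⁺][CO3²⁻]/Ksp = (7.14×10^-3)(4.299×10^-5) / 5.495×10^-7 = 0.558

Ω = 0.558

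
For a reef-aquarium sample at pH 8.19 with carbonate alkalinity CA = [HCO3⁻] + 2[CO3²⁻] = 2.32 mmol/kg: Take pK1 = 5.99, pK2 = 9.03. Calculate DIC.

DIC = 2.07 mmol/kg

CA = [HCO3⁻] + 2[CO3²⁻] = (α₁ + 2α₂)·DIC
At pH 8.19: [H⁺]/K1 = 10^-2.20 = 0.0063096, K2/[H⁺] = 10^-0.84 = 0.14454
α₁ = 1/(1 + 0.0063096 + 0.14454) = 1/1.1509 = 0.8689; α₂ = α₁·K2/[H⁺] = 0.1256
α₁ + 2α₂ = 1.1201
DIC = CA / (α₁ + 2α₂) = 2.32 / 1.1201 = 2.07 mmol/kg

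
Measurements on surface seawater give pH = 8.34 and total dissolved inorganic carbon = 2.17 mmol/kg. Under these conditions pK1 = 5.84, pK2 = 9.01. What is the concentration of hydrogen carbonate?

[HCO3⁻] = 1.78 mmol/kg

α₁ = 1 / (1 + [H⁺]/K1 + K2/[H⁺]) = 1 / (1 + 10^-2.50 + 10^-0.67)
   = 1 / (1 + 0.0031623 + 0.21380) = 1/1.2170 = 0.8217
[HCO3⁻] = α₁ × DIC = 0.8217 × 2.17 = 1.78 mmol/kg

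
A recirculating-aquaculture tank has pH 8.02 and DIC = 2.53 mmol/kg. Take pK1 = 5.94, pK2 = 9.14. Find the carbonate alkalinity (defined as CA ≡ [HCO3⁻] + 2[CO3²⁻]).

CA = [HCO3⁻] + 2[CO3²⁻] = (α₁ + 2α₂)·DIC
At pH 8.02: [H⁺]/K1 = 10^-2.08 = 0.0083176, K2/[H⁺] = 10^-1.12 = 0.075858
α₁ = 1/(1 + 0.0083176 + 0.075858) = 1/1.0842 = 0.9224; α₂ = α₁·K2/[H⁺] = 0.06997
α₁ + 2α₂ = 1.0623
CA = 1.0623 × 2.53 = 2.69 mmol/kg

CA = 2.69 mmol/kg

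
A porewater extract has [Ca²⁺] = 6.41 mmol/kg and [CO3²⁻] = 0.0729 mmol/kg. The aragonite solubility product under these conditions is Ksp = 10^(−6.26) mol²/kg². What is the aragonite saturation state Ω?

Ω = 0.850

Ksp = 10^(−6.26) = 5.495×10^-7
Ω = [Ca²⁺][CO3²⁻]/Ksp = (6.41×10^-3)(0.0729×10^-3) / 5.495×10^-7 = 0.850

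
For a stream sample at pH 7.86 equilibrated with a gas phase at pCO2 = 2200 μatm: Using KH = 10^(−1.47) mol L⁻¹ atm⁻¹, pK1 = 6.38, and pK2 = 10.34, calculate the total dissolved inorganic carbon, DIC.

DIC = 2.33 mmol/L

[CO2*] = KH · pCO2 = 10^(−1.47) × 2200×10^-6 = 7.455×10^-5 mol/L
α₀ = 1/(1 + K1/[H⁺] + K1K2/[H⁺]²) = 1/(1 + 10^+1.48 + 10^-1.00) = 0.03195
DIC = [CO2*]/α₀ = 7.455×10^-5 / 0.03195 = 2.33 mmol/L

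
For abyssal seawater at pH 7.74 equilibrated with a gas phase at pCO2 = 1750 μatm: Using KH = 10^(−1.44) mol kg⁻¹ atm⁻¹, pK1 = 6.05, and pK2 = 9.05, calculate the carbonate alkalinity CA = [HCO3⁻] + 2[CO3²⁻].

CA = 3.42 mmol/kg

[CO2*] = KH · pCO2 = 10^(−1.44) × 1750×10^-6 = 6.354×10^-5 mol/kg
α₀ = 1/(1 + K1/[H⁺] + K1K2/[H⁺]²) = 1/(1 + 10^+1.69 + 10^+0.38) = 0.01909
DIC = [CO2*]/α₀ = 6.354×10^-5 / 0.01909 = 3.328 mmol/kg
CA = (α₁ + 2α₂)·DIC = (0.9351 + 2×0.04580) × 3.328 = 3.42 mmol/kg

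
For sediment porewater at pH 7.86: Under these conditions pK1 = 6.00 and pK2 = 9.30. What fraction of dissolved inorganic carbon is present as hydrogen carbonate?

α₁ = 1 / (1 + [H⁺]/K1 + K2/[H⁺]) = 1 / (1 + 10^-1.86 + 10^-1.44)
   = 1 / (1 + 0.013804 + 0.036308) = 1/1.0501 = 0.9523

α₁ = 0.952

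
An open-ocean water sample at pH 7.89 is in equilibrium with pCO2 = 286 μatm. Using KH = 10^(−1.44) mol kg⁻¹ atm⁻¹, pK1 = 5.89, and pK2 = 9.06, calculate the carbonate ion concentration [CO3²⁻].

[CO2*] = KH · pCO2 = 10^(−1.44) × 286×10^-6 = 1.038×10^-5 mol/kg
α₀ = 1/(1 + K1/[H⁺] + K1K2/[H⁺]²) = 1/(1 + 10^+2.00 + 10^+0.83) = 0.009280
DIC = [CO2*]/α₀ = 1.038×10^-5 / 0.009280 = 1.119 mmol/kg
[CO3²⁻] = α₂·DIC; α₂ = 0.06274, so [CO3²⁻] = 0.06274 × 1.119 = 0.0702 mmol/kg

[CO3²⁻] = 0.0702 mmol/kg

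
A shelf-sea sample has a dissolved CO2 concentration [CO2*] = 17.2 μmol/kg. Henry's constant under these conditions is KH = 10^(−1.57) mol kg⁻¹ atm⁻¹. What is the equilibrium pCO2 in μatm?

KH = 10^(−1.57) = 2.692×10^-2 mol kg⁻¹ atm⁻¹
pCO2 = [CO2*]/KH = 17.2×10^-6 / 2.692×10^-2 = 6.39×10^-4 atm = 639 μatm

pCO2 = 639 μatm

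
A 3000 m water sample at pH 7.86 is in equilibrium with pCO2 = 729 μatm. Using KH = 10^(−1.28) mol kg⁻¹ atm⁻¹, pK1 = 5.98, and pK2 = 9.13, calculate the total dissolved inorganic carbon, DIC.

DIC = 3.10 mmol/kg

[CO2*] = KH · pCO2 = 10^(−1.28) × 729×10^-6 = 3.826×10^-5 mol/kg
α₀ = 1/(1 + K1/[H⁺] + K1K2/[H⁺]²) = 1/(1 + 10^+1.88 + 10^+0.61) = 0.01236
DIC = [CO2*]/α₀ = 3.826×10^-5 / 0.01236 = 3.10 mmol/kg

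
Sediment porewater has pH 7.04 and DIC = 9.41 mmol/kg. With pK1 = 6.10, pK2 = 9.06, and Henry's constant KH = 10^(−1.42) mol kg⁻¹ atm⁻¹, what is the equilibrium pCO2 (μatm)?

pCO2 = 2.53×10^4 μatm

α₀ = 1 / (1 + K1/[H⁺] + K1K2/[H⁺]²) = 1 / (1 + 10^+0.94 + 10^-1.08)
   = 1 / (1 + 8.7096 + 0.083176) = 1/9.7928 = 0.1021
[CO2*] = α₀ × DIC = 0.1021 × 9.41 = 0.9609 mmol/kg
pCO2 = [CO2*]/KH = 9.609×10^-4 / 3.802×10^-2 = 2.53×10^4 μatm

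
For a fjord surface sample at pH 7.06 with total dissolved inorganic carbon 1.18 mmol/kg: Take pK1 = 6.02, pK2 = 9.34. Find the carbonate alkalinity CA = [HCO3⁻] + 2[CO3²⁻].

CA = 1.09 mmol/kg

CA = [HCO3⁻] + 2[CO3²⁻] = (α₁ + 2α₂)·DIC
At pH 7.06: [H⁺]/K1 = 10^-1.04 = 0.091201, K2/[H⁺] = 10^-2.28 = 0.0052481
α₁ = 1/(1 + 0.091201 + 0.0052481) = 1/1.0964 = 0.9120; α₂ = α₁·K2/[H⁺] = 0.004786
α₁ + 2α₂ = 0.9216
CA = 0.9216 × 1.18 = 1.09 mmol/kg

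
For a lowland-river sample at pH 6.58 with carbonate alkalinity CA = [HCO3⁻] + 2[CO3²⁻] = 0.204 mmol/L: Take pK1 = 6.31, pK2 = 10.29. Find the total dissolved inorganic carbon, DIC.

CA = [HCO3⁻] + 2[CO3²⁻] = (α₁ + 2α₂)·DIC
At pH 6.58: [H⁺]/K1 = 10^-0.27 = 0.53703, K2/[H⁺] = 10^-3.71 = 0.00019498
α₁ = 1/(1 + 0.53703 + 0.00019498) = 1/1.5372 = 0.6505; α₂ = α₁·K2/[H⁺] = 0.0001268
α₁ + 2α₂ = 0.6508
DIC = CA / (α₁ + 2α₂) = 0.204 / 0.6508 = 0.313 mmol/L

DIC = 0.313 mmol/L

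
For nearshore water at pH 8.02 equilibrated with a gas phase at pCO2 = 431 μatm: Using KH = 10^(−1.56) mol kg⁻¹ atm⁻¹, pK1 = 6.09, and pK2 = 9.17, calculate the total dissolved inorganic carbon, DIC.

[CO2*] = KH · pCO2 = 10^(−1.56) × 431×10^-6 = 1.187×10^-5 mol/kg
α₀ = 1/(1 + K1/[H⁺] + K1K2/[H⁺]²) = 1/(1 + 10^+1.93 + 10^+0.78) = 0.01085
DIC = [CO2*]/α₀ = 1.187×10^-5 / 0.01085 = 1.09 mmol/kg

DIC = 1.09 mmol/kg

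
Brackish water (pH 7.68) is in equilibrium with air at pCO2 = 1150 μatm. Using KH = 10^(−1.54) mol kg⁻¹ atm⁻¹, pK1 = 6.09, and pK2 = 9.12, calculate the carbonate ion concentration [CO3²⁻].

[CO3²⁻] = 0.0468 mmol/kg

[CO2*] = KH · pCO2 = 10^(−1.54) × 1150×10^-6 = 3.317×10^-5 mol/kg
α₀ = 1/(1 + K1/[H⁺] + K1K2/[H⁺]²) = 1/(1 + 10^+1.59 + 10^+0.15) = 0.02420
DIC = [CO2*]/α₀ = 3.317×10^-5 / 0.02420 = 1.370 mmol/kg
[CO3²⁻] = α₂·DIC; α₂ = 0.03419, so [CO3²⁻] = 0.03419 × 1.370 = 0.0468 mmol/kg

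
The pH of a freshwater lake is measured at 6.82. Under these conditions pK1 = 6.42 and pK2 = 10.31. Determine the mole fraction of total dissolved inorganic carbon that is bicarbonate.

α₁ = 1 / (1 + [H⁺]/K1 + K2/[H⁺]) = 1 / (1 + 10^-0.40 + 10^-3.49)
   = 1 / (1 + 0.39811 + 0.00032359) = 1/1.3984 = 0.7151

α₁ = 0.715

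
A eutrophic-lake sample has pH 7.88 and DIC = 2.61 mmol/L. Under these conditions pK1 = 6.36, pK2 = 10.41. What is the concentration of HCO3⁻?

[HCO3⁻] = 2.53 mmol/L

α₁ = 1 / (1 + [H⁺]/K1 + K2/[H⁺]) = 1 / (1 + 10^-1.52 + 10^-2.53)
   = 1 / (1 + 0.030200 + 0.0029512) = 1/1.0332 = 0.9679
[HCO3⁻] = α₁ × DIC = 0.9679 × 2.61 = 2.53 mmol/L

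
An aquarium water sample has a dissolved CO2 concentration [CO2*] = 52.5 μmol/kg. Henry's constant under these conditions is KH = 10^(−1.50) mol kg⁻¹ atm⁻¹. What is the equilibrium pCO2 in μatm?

pCO2 = 1660 μatm

KH = 10^(−1.50) = 3.162×10^-2 mol kg⁻¹ atm⁻¹
pCO2 = [CO2*]/KH = 52.5×10^-6 / 3.162×10^-2 = 1.66×10^-3 atm = 1660 μatm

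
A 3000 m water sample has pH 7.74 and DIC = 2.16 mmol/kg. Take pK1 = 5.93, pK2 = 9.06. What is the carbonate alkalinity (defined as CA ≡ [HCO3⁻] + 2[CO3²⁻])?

CA = 2.23 mmol/kg

CA = [HCO3⁻] + 2[CO3²⁻] = (α₁ + 2α₂)·DIC
At pH 7.74: [H⁺]/K1 = 10^-1.81 = 0.015488, K2/[H⁺] = 10^-1.32 = 0.047863
α₁ = 1/(1 + 0.015488 + 0.047863) = 1/1.0634 = 0.9404; α₂ = α₁·K2/[H⁺] = 0.04501
α₁ + 2α₂ = 1.0304
CA = 1.0304 × 2.16 = 2.23 mmol/kg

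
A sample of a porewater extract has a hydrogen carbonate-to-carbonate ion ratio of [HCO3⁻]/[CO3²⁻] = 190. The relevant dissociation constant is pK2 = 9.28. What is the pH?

pH = 7.00

From K2 = [H⁺][CO3²⁻]/[HCO3⁻]:  pH = pK2 − log₁₀([HCO3⁻]/[CO3²⁻])
log₁₀(190) = +2.279
pH = 9.28 − (+2.279) = 7.00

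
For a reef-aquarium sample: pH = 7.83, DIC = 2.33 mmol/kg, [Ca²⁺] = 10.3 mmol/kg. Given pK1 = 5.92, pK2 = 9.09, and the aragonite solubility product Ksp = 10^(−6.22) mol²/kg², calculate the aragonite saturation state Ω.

Ω = 2.05

α₂ = 1 / (1 + [H⁺]/K2 + [H⁺]²/(K1K2)) = 1 / (1 + 10^+1.26 + 10^-0.65)
   = 1 / (1 + 18.197 + 0.22387) = 1/19.421 = 0.05149
[CO3²⁻] = α₂ × DIC = 0.05149 × 2.33 = 0.1200 mmol/kg
Ksp = 10^(−6.22) = 6.026×10^-7
Ω = [Ca²⁺][CO3²⁻]/Ksp = (10.3×10^-3)(1.200×10^-4) / 6.026×10^-7 = 2.05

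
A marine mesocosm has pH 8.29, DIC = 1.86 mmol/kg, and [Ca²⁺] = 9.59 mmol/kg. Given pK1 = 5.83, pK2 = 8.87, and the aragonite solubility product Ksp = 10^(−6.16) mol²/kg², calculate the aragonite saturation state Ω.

α₂ = 1 / (1 + [H⁺]/K2 + [H⁺]²/(K1K2)) = 1 / (1 + 10^+0.58 + 10^-1.88)
   = 1 / (1 + 3.8019 + 0.013183) = 1/4.8151 = 0.2077
[CO3²⁻] = α₂ × DIC = 0.2077 × 1.86 = 0.3863 mmol/kg
Ksp = 10^(−6.16) = 6.918×10^-7
Ω = [Ca²⁺][CO3²⁻]/Ksp = (9.59×10^-3)(3.863×10^-4) / 6.918×10^-7 = 5.35

Ω = 5.35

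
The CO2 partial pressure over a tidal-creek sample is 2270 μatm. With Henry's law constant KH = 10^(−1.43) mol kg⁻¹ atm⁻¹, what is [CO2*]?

KH = 10^(−1.43) = 3.715×10^-2 mol kg⁻¹ atm⁻¹
[CO2*] = KH · pCO2 = 3.715×10^-2 × 2270×10^-6 atm = 8.43×10^-5 mol/kg

[CO2*] = 84.3 μmol/kg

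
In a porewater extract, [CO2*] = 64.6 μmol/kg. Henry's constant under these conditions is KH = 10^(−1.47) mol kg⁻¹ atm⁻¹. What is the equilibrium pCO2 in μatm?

pCO2 = 1910 μatm

KH = 10^(−1.47) = 3.388×10^-2 mol kg⁻¹ atm⁻¹
pCO2 = [CO2*]/KH = 64.6×10^-6 / 3.388×10^-2 = 1.91×10^-3 atm = 1910 μatm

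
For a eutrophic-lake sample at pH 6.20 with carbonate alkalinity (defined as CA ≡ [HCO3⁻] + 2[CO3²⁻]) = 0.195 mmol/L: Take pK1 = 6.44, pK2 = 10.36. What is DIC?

CA = [HCO3⁻] + 2[CO3²⁻] = (α₁ + 2α₂)·DIC
At pH 6.20: [H⁺]/K1 = 10^0.24 = 1.7378, K2/[H⁺] = 10^-4.16 = 6.9183×10^-5
α₁ = 1/(1 + 1.7378 + 6.9183×10^-5) = 1/2.7379 = 0.3652; α₂ = α₁·K2/[H⁺] = 2.527×10^-5
α₁ + 2α₂ = 0.3653
DIC = CA / (α₁ + 2α₂) = 0.195 / 0.3653 = 0.534 mmol/L

DIC = 0.534 mmol/L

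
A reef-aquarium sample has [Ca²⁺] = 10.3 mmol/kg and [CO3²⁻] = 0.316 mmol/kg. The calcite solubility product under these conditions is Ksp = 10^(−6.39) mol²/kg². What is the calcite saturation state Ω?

Ω = 7.99

Ksp = 10^(−6.39) = 4.074×10^-7
Ω = [Ca²⁺][CO3²⁻]/Ksp = (10.3×10^-3)(0.316×10^-3) / 4.074×10^-7 = 7.99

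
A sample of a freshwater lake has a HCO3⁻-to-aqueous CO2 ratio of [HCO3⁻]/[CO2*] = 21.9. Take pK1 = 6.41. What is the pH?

From K1 = [H⁺][HCO3⁻]/[CO2*]:  pH = pK1 + log₁₀([HCO3⁻]/[CO2*])
log₁₀(21.9) = +1.340
pH = 6.41 + (+1.340) = 7.75

pH = 7.75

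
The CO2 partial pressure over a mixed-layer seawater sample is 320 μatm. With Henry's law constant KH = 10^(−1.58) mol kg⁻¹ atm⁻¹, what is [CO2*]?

[CO2*] = 8.42 μmol/kg

KH = 10^(−1.58) = 2.630×10^-2 mol kg⁻¹ atm⁻¹
[CO2*] = KH · pCO2 = 2.630×10^-2 × 320×10^-6 atm = 8.42×10^-6 mol/kg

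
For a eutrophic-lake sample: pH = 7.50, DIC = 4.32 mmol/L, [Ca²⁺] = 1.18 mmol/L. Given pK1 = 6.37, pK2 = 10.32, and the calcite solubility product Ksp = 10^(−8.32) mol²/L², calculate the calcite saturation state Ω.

α₂ = 1 / (1 + [H⁺]/K2 + [H⁺]²/(K1K2)) = 1 / (1 + 10^+2.82 + 10^+1.69)
   = 1 / (1 + 660.69 + 48.978) = 1/710.67 = 0.001407
[CO3²⁻] = α₂ × DIC = 0.001407 × 4.32 = 0.006079 mmol/L = 6.079 μmol/L
Ksp = 10^(−8.32) = 4.786×10^-9
Ω = [Ca²⁺][CO3²⁻]/Ksp = (1.18×10^-3)(6.079×10^-6) / 4.786×10^-9 = 1.50

Ω = 1.50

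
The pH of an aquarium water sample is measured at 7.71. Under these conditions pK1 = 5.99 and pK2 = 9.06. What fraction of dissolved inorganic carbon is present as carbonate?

α₂ = 0.0420

α₂ = 1 / (1 + [H⁺]/K2 + [H⁺]²/(K1K2)) = 1 / (1 + 10^+1.35 + 10^-0.37)
   = 1 / (1 + 22.387 + 0.42658) = 1/23.814 = 0.04199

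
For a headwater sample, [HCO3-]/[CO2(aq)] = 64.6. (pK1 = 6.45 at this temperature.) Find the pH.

From K1 = [H⁺][HCO3-]/[CO2(aq)]:  pH = pK1 + log₁₀([HCO3-]/[CO2(aq)])
log₁₀(64.6) = +1.810
pH = 6.45 + (+1.810) = 8.26

pH = 8.26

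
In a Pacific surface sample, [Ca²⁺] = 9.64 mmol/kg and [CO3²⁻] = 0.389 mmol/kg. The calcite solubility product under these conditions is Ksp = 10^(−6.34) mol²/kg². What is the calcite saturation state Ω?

Ω = 8.20

Ksp = 10^(−6.34) = 4.571×10^-7
Ω = [Ca²⁺][CO3²⁻]/Ksp = (9.64×10^-3)(0.389×10^-3) / 4.571×10^-7 = 8.20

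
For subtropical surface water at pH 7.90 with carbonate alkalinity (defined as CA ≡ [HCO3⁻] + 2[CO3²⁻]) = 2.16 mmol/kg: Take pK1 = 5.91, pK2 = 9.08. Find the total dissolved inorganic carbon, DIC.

CA = [HCO3⁻] + 2[CO3²⁻] = (α₁ + 2α₂)·DIC
At pH 7.90: [H⁺]/K1 = 10^-1.99 = 0.010233, K2/[H⁺] = 10^-1.18 = 0.066069
α₁ = 1/(1 + 0.010233 + 0.066069) = 1/1.0763 = 0.9291; α₂ = α₁·K2/[H⁺] = 0.06139
α₁ + 2α₂ = 1.0519
DIC = CA / (α₁ + 2α₂) = 2.16 / 1.0519 = 2.05 mmol/kg

DIC = 2.05 mmol/kg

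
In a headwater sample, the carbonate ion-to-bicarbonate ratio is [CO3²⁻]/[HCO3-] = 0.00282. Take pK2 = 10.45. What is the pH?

pH = 7.90

From K2 = [H⁺][CO3²⁻]/[HCO3-]:  pH = pK2 + log₁₀([CO3²⁻]/[HCO3-])
log₁₀(0.00282) = -2.550
pH = 10.45 + (-2.550) = 7.90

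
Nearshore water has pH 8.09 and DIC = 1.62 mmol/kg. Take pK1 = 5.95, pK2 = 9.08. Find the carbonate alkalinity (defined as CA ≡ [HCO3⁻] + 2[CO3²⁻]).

CA = 1.76 mmol/kg

CA = [HCO3⁻] + 2[CO3²⁻] = (α₁ + 2α₂)·DIC
At pH 8.09: [H⁺]/K1 = 10^-2.14 = 0.0072444, K2/[H⁺] = 10^-0.99 = 0.10233
α₁ = 1/(1 + 0.0072444 + 0.10233) = 1/1.1096 = 0.9012; α₂ = α₁·K2/[H⁺] = 0.09222
α₁ + 2α₂ = 1.0857
CA = 1.0857 × 1.62 = 1.76 mmol/kg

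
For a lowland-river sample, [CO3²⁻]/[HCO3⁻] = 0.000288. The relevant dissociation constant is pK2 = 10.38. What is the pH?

From K2 = [H⁺][CO3²⁻]/[HCO3⁻]:  pH = pK2 + log₁₀([CO3²⁻]/[HCO3⁻])
log₁₀(0.000288) = -3.541
pH = 10.38 + (-3.541) = 6.84

pH = 6.84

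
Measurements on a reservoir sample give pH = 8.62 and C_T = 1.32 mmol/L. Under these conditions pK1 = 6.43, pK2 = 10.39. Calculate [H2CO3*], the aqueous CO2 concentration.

[CO2*] = 8.33 μmol/L

α₀ = 1 / (1 + K1/[H⁺] + K1K2/[H⁺]²) = 1 / (1 + 10^+2.19 + 10^+0.42)
   = 1 / (1 + 154.88 + 2.6303) = 1/158.51 = 0.006309
[CO2*] = α₀ × DIC = 0.006309 × 1.32 = 0.00833 mmol/L = 8.33 μmol/L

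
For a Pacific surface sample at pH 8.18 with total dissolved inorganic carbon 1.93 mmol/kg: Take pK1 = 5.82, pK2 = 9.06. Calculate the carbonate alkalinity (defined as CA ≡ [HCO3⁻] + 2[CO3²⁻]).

CA = [HCO3⁻] + 2[CO3²⁻] = (α₁ + 2α₂)·DIC
At pH 8.18: [H⁺]/K1 = 10^-2.36 = 0.0043652, K2/[H⁺] = 10^-0.88 = 0.13183
α₁ = 1/(1 + 0.0043652 + 0.13183) = 1/1.1362 = 0.8801; α₂ = α₁·K2/[H⁺] = 0.1160
α₁ + 2α₂ = 1.1122
CA = 1.1122 × 1.93 = 2.15 mmol/kg

CA = 2.15 mmol/kg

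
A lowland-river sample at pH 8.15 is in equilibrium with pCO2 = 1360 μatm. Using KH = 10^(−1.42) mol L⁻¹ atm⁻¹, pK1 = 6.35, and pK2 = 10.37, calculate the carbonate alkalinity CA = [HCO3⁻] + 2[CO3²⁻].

[CO2*] = KH · pCO2 = 10^(−1.42) × 1360×10^-6 = 5.171×10^-5 mol/L
α₀ = 1/(1 + K1/[H⁺] + K1K2/[H⁺]²) = 1/(1 + 10^+1.80 + 10^-0.42) = 0.01551
DIC = [CO2*]/α₀ = 5.171×10^-5 / 0.01551 = 3.334 mmol/L
CA = (α₁ + 2α₂)·DIC = (0.9786 + 2×0.005897) × 3.334 = 3.30 mmol/L

CA = 3.30 mmol/L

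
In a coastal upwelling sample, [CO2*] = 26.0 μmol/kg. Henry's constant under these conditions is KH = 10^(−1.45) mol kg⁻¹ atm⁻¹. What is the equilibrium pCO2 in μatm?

pCO2 = 733 μatm

KH = 10^(−1.45) = 3.548×10^-2 mol kg⁻¹ atm⁻¹
pCO2 = [CO2*]/KH = 26.0×10^-6 / 3.548×10^-2 = 7.33×10^-4 atm = 733 μatm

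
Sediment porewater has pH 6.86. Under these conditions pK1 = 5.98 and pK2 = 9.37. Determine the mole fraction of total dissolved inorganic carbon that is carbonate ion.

α₂ = 1 / (1 + [H⁺]/K2 + [H⁺]²/(K1K2)) = 1 / (1 + 10^+2.51 + 10^+1.63)
   = 1 / (1 + 323.59 + 42.658) = 1/367.25 = 0.002723

α₂ = 0.00272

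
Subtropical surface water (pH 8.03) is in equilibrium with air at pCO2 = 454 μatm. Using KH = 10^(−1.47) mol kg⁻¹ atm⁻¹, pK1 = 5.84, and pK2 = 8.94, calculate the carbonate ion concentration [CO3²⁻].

[CO3²⁻] = 0.293 mmol/kg

[CO2*] = KH · pCO2 = 10^(−1.47) × 454×10^-6 = 1.538×10^-5 mol/kg
α₀ = 1/(1 + K1/[H⁺] + K1K2/[H⁺]²) = 1/(1 + 10^+2.19 + 10^+1.28) = 0.005716
DIC = [CO2*]/α₀ = 1.538×10^-5 / 0.005716 = 2.691 mmol/kg
[CO3²⁻] = α₂·DIC; α₂ = 0.1089, so [CO3²⁻] = 0.1089 × 2.691 = 0.293 mmol/kg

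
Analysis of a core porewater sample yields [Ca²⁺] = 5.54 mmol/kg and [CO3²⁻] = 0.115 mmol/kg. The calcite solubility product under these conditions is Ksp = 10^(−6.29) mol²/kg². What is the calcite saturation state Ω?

Ksp = 10^(−6.29) = 5.129×10^-7
Ω = [Ca²⁺][CO3²⁻]/Ksp = (5.54×10^-3)(0.115×10^-3) / 5.129×10^-7 = 1.24

Ω = 1.24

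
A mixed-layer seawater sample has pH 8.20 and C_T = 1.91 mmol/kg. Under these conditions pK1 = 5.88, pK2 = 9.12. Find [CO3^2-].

[CO3²⁻] = 0.204 mmol/kg

α₂ = 1 / (1 + [H⁺]/K2 + [H⁺]²/(K1K2)) = 1 / (1 + 10^+0.92 + 10^-1.40)
   = 1 / (1 + 8.3176 + 0.039811) = 1/9.3574 = 0.1069
[CO3²⁻] = α₂ × DIC = 0.1069 × 1.91 = 0.204 mmol/kg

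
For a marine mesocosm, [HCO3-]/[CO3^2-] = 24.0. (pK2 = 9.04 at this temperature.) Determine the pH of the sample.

pH = 7.66

From K2 = [H⁺][CO3^2-]/[HCO3-]:  pH = pK2 − log₁₀([HCO3-]/[CO3^2-])
log₁₀(24.0) = +1.380
pH = 9.04 − (+1.380) = 7.66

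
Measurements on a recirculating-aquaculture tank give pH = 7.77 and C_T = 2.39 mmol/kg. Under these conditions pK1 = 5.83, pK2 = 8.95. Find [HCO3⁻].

[HCO3⁻] = 2.22 mmol/kg

α₁ = 1 / (1 + [H⁺]/K1 + K2/[H⁺]) = 1 / (1 + 10^-1.94 + 10^-1.18)
   = 1 / (1 + 0.011482 + 0.066069) = 1/1.0776 = 0.9280
[HCO3⁻] = α₁ × DIC = 0.9280 × 2.39 = 2.22 mmol/kg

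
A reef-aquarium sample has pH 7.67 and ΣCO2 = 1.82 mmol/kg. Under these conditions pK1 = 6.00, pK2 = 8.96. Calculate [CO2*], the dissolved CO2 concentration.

[CO2*] = 0.0363 mmol/kg

α₀ = 1 / (1 + K1/[H⁺] + K1K2/[H⁺]²) = 1 / (1 + 10^+1.67 + 10^+0.38)
   = 1 / (1 + 46.774 + 2.3988) = 1/50.172 = 0.01993
[CO2*] = α₀ × DIC = 0.01993 × 1.82 = 0.0363 mmol/kg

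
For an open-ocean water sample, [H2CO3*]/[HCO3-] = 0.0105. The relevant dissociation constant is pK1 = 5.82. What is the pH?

pH = 7.80

From K1 = [H⁺][HCO3-]/[H2CO3*]:  pH = pK1 − log₁₀([H2CO3*]/[HCO3-])
log₁₀(0.0105) = -1.979
pH = 5.82 − (-1.979) = 7.80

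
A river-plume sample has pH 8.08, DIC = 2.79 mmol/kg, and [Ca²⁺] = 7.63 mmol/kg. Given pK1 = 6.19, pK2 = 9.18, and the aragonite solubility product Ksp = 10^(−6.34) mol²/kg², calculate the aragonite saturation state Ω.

Ω = 3.39

α₂ = 1 / (1 + [H⁺]/K2 + [H⁺]²/(K1K2)) = 1 / (1 + 10^+1.10 + 10^-0.79)
   = 1 / (1 + 12.589 + 0.16218) = 1/13.751 = 0.07272
[CO3²⁻] = α₂ × DIC = 0.07272 × 2.79 = 0.2029 mmol/kg
Ksp = 10^(−6.34) = 4.571×10^-7
Ω = [Ca²⁺][CO3²⁻]/Ksp = (7.63×10^-3)(2.029×10^-4) / 4.571×10^-7 = 3.39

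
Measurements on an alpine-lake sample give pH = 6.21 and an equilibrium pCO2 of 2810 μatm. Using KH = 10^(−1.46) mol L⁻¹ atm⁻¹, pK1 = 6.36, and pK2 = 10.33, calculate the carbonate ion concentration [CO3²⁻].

[CO3²⁻] = 0.00523 μmol/L

[CO2*] = KH · pCO2 = 10^(−1.46) × 2810×10^-6 = 9.743×10^-5 mol/L
α₀ = 1/(1 + K1/[H⁺] + K1K2/[H⁺]²) = 1/(1 + 10^-0.15 + 10^-4.27) = 0.5855
DIC = [CO2*]/α₀ = 9.743×10^-5 / 0.5855 = 0.1664 mmol/L
[CO3²⁻] = α₂·DIC; α₂ = 3.144×10^-5, so [CO3²⁻] = 3.144×10^-5 × 0.1664 = 5.23×10^-6 mmol/L = 0.00523 μmol/L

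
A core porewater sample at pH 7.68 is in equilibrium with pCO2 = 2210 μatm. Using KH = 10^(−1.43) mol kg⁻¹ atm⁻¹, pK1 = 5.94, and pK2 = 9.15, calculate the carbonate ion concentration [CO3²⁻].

[CO3²⁻] = 0.153 mmol/kg

[CO2*] = KH · pCO2 = 10^(−1.43) × 2210×10^-6 = 8.211×10^-5 mol/kg
α₀ = 1/(1 + K1/[H⁺] + K1K2/[H⁺]²) = 1/(1 + 10^+1.74 + 10^+0.27) = 0.01730
DIC = [CO2*]/α₀ = 8.211×10^-5 / 0.01730 = 4.747 mmol/kg
[CO3²⁻] = α₂·DIC; α₂ = 0.03221, so [CO3²⁻] = 0.03221 × 4.747 = 0.153 mmol/kg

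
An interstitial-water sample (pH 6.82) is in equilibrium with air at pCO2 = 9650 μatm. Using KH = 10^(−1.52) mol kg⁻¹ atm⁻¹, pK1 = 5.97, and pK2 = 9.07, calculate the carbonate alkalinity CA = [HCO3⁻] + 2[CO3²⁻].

CA = 2.09 mmol/kg

[CO2*] = KH · pCO2 = 10^(−1.52) × 9650×10^-6 = 2.914×10^-4 mol/kg
α₀ = 1/(1 + K1/[H⁺] + K1K2/[H⁺]²) = 1/(1 + 10^+0.85 + 10^-1.40) = 0.1232
DIC = [CO2*]/α₀ = 2.914×10^-4 / 0.1232 = 2.366 mmol/kg
CA = (α₁ + 2α₂)·DIC = (0.8719 + 2×0.004903) × 2.366 = 2.09 mmol/kg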